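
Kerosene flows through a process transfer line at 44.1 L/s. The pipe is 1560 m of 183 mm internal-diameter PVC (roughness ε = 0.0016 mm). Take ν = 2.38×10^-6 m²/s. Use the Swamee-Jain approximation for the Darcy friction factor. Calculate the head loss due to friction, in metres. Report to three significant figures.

h_f ≈ 20.8 m

V = 4Q/(πD²) = 4·0.0441/(π·0.183²) = 1.677 m/s
Re = VD/ν = 1.677·0.183/2.38×10^-6 = 1.29×10^5 → turbulent
ε/D = 0.0016/183 = 8.74×10^-6
Swamee-Jain: f = 0.01701
h_f = f(L/D)V²/(2g) = 0.01701·(1560/0.183)·1.677²/(2·9.81) = 20.78 m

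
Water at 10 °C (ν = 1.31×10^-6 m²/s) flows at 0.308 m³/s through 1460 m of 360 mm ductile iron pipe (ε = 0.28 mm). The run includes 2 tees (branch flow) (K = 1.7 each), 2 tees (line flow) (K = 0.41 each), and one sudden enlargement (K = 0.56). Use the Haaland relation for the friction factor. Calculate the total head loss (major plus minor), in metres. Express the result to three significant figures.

H_L ≈ 38.0 m

V = 4Q/(πD²) = 3.026 m/s; V²/2g = 0.4667 m
Re = 8.32×10^5, ε/D = 7.78×10^-4 → f = 0.01891 (Haaland)
Major: h_f = f(L/D)·V²/2g = 0.01891·4056·0.4667 = 35.78 m
Minor: ΣK = 4.78; h_m = ΣK·V²/2g = 2.231 m
Total H_L = 35.78 + 2.231 = 38.01 m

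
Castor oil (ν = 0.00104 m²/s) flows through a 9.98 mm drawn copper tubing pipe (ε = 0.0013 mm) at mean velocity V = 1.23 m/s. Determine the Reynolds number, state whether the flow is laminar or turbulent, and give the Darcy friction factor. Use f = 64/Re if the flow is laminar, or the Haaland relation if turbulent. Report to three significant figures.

Re ≈ 11.8; laminar; f = 64/Re ≈ 5.42

Re = VD/ν = 1.230·0.00998/0.00104 = 11.8
Re < 2300 → laminar → f = 64/Re = 5.422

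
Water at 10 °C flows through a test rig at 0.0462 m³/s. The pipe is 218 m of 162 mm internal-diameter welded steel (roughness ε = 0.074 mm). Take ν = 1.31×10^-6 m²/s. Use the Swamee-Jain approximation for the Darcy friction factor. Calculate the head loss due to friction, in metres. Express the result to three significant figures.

h_f ≈ 6.27 m

V = 4Q/(πD²) = 4·0.0462/(π·0.162²) = 2.241 m/s
Re = VD/ν = 2.241·0.162/1.31×10^-6 = 2.77×10^5 → turbulent
ε/D = 0.074/162 = 4.57×10^-4
Swamee-Jain: f = 0.01818
h_f = f(L/D)V²/(2g) = 0.01818·(218/0.162)·2.241²/(2·9.81) = 6.266 m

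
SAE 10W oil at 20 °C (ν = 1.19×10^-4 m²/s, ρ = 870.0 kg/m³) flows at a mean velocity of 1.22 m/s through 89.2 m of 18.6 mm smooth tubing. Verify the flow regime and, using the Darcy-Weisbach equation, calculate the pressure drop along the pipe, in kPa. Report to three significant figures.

Δp ≈ 1040 kPa

Re = VD/ν = 1.22·0.01860/1.19×10^-4 = 191 → laminar (Re < 2300)
f = 64/Re = 0.3356
h_f = f(L/D)V²/(2g) = 0.3356·(89.2/0.01860)·1.22²/(2·9.81) = 122.1 m
Δp = ρg·h_f = 870.0·9.81·122.1 = 1042 kPa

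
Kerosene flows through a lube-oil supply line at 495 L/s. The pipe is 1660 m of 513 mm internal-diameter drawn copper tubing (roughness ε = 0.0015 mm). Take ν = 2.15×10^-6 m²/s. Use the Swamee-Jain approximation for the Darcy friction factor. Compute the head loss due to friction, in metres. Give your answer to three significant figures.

V = 4Q/(πD²) = 4·0.495/(π·0.513²) = 2.395 m/s
Re = VD/ν = 2.395·0.513/2.15×10^-6 = 5.71×10^5 → turbulent
ε/D = 0.0015/513 = 2.92×10^-6
Swamee-Jain: f = 0.01284
h_f = f(L/D)V²/(2g) = 0.01284·(1660/0.513)·2.395²/(2·9.81) = 12.14 m

h_f ≈ 12.1 m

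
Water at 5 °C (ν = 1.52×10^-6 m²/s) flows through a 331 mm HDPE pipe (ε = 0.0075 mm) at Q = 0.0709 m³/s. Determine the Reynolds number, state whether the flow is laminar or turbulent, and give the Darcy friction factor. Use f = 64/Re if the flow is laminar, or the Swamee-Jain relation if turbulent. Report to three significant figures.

V = 4Q/(πD²) = 0.8239 m/s
Re = VD/ν = 0.8239·0.331/1.52×10^-6 = 1.79×10^5
Re > 4000 → turbulent; ε/D = 2.27×10^-5
Swamee-Jain: f = 0.01606

Re ≈ 1.79×10^5; turbulent; f ≈ 0.0161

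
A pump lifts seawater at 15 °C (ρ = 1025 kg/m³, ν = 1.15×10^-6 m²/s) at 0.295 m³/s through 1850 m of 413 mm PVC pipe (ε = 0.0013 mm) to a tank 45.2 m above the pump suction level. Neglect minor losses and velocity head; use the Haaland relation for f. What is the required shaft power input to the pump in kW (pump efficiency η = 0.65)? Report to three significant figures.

V = 4Q/(πD²) = 2.202 m/s; Re = 7.91×10^5; ε/D = 3.15×10^-6; f = 0.01210
h_f = f(L/D)V²/2g = 13.40 m
Total head H = z + h_f = 45.2 + 13.40 = 58.60 m
P_hyd = ρgQH = 1025·9.81·0.295·58.60 = 173.8 kW
P_shaft = P_hyd/η = 173.8/0.65 = 267.4 kW

P_shaft ≈ 267 kW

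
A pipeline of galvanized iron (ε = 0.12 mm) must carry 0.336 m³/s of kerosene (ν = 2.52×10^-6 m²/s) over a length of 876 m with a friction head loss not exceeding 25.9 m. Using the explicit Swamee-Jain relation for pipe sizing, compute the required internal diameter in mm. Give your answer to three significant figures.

Swamee-Jain (Type III): D = 0.66·[ε^1.25·(LQ²/(gh_f))^4.75 + ν·Q^9.4·(L/(gh_f))^5.2]^0.04
LQ²/(gh_f) = 0.3892; L/(gh_f) = 3.448
Term 1 = ε^1.25·(…)^4.75 = 1.42×10^-7; Term 2 = ν·Q^9.4·(…)^5.2 = 5.55×10^-8
D = 0.66·(1.42×10^-7 + 5.55×10^-8)^0.04 = 0.3559 m = 356 mm
Check: V = 3.38 m/s, Re = 4.77×10^5, f = 0.01671, h_f = 23.9 m ≈ 25.9 m ✓

D ≈ 356 mm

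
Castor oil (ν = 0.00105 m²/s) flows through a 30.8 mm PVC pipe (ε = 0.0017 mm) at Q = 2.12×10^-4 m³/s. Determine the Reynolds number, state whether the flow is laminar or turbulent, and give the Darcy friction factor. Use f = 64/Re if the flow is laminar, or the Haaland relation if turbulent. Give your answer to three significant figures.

V = 4Q/(πD²) = 0.2845 m/s
Re = VD/ν = 0.2845·0.0308/0.00105 = 8.35
Re < 2300 → laminar → f = 64/Re = 7.668

Re ≈ 8.35; laminar; f = 64/Re ≈ 7.67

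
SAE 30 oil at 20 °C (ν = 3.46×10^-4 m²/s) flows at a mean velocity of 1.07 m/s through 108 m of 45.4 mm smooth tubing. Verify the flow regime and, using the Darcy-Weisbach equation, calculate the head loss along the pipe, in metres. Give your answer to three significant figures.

h_f ≈ 63.3 m

Re = VD/ν = 1.07·0.04540/3.46×10^-4 = 140 → laminar (Re < 2300)
f = 64/Re = 0.4558
h_f = f(L/D)V²/(2g) = 0.4558·(108/0.04540)·1.07²/(2·9.81) = 63.28 m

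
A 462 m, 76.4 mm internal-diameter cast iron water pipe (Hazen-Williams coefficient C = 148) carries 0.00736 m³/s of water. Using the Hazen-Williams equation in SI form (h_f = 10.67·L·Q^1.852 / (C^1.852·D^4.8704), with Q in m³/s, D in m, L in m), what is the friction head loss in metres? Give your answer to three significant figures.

h_f ≈ 14.5 m

h_f = 10.67·462·0.00736^1.852 / (148^1.852·0.0764^4.8704) = 14.55 m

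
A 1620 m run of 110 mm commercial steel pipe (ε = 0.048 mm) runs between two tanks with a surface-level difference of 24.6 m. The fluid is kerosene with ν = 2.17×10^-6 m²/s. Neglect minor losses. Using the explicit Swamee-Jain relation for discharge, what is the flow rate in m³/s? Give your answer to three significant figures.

Swamee-Jain (Type II): Q = -0.965·√(gD⁵h_f/L)·ln[ε/(3.7D) + √(3.17ν²L/(gD³h_f))]
√(gD⁵h_f/L) = √(9.81·0.110⁵·24.6/1620) = 0.001549
ε/(3.7D) = 1.18×10^-4; √(3.17ν²L/(gD³h_f)) = 2.74×10^-4
Q = -0.965·0.001549·ln(3.923×10^-4) = 0.01172 m³/s
Check: V = 1.23 m/s, Re = 6.25×10^4, f = 0.02158, h_f = 24.7 m ≈ 24.6 m ✓

Q ≈ 0.0117 m³/s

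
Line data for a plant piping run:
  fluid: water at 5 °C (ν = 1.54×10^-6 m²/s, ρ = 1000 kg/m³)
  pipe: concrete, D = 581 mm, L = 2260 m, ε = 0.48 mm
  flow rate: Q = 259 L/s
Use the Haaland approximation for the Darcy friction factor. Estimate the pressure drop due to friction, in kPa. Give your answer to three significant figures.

Δp ≈ 36.4 kPa

V = 4Q/(πD²) = 4·0.259/(π·0.581²) = 0.9769 m/s
Re = VD/ν = 0.9769·0.581/1.54×10^-6 = 3.69×10^5 → turbulent
ε/D = 0.48/581 = 8.26×10^-4
Haaland: f = 0.01959
h_f = f(L/D)V²/(2g) = 0.01959·(2260/0.581)·0.9769²/(2·9.81) = 3.706 m
Δp = ρg·h_f = 1000·9.81·3.706 = 36.36 kPa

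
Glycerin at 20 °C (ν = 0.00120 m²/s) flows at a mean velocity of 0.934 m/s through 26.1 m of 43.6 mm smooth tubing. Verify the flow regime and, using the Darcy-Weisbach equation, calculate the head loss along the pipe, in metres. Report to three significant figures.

h_f ≈ 50.2 m

Re = VD/ν = 0.934·0.04360/0.00120 = 33.9 → laminar (Re < 2300)
f = 64/Re = 1.886
h_f = f(L/D)V²/(2g) = 1.886·(26.1/0.04360)·0.934²/(2·9.81) = 50.20 m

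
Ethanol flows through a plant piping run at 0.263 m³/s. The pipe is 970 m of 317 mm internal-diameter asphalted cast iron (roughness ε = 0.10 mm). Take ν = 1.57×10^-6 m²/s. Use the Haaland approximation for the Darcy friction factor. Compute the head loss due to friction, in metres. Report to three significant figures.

V = 4Q/(πD²) = 4·0.263/(π·0.317²) = 3.332 m/s
Re = VD/ν = 3.332·0.317/1.57×10^-6 = 6.73×10^5 → turbulent
ε/D = 0.10/317 = 3.15×10^-4
Haaland: f = 0.01601
h_f = f(L/D)V²/(2g) = 0.01601·(970/0.317)·3.332²/(2·9.81) = 27.73 m

h_f ≈ 27.7 m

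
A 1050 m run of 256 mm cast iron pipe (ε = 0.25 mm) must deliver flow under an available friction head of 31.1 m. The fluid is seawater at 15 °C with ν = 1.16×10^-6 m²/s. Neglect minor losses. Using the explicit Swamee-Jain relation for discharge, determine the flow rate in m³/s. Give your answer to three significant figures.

Q ≈ 0.140 m³/s

Swamee-Jain (Type II): Q = -0.965·√(gD⁵h_f/L)·ln[ε/(3.7D) + √(3.17ν²L/(gD³h_f))]
√(gD⁵h_f/L) = √(9.81·0.256⁵·31.1/1050) = 0.01787
ε/(3.7D) = 2.64×10^-4; √(3.17ν²L/(gD³h_f)) = 2.96×10^-5
Q = -0.965·0.01787·ln(2.935×10^-4) = 0.1403 m³/s
Check: V = 2.73 m/s, Re = 6.02×10^5, f = 0.02014, h_f = 31.3 m ≈ 31.1 m ✓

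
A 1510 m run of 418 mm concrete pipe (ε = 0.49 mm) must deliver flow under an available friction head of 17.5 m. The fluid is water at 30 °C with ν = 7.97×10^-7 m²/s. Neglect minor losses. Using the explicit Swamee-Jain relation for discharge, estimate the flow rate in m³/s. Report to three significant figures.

Swamee-Jain (Type II): Q = -0.965·√(gD⁵h_f/L)·ln[ε/(3.7D) + √(3.17ν²L/(gD³h_f))]
√(gD⁵h_f/L) = √(9.81·0.418⁵·17.5/1510) = 0.03809
ε/(3.7D) = 3.17×10^-4; √(3.17ν²L/(gD³h_f)) = 1.56×10^-5
Q = -0.965·0.03809·ln(3.324×10^-4) = 0.2944 m³/s
Check: V = 2.15 m/s, Re = 1.13×10^6, f = 0.02074, h_f = 17.6 m ≈ 17.5 m ✓

Q ≈ 0.294 m³/s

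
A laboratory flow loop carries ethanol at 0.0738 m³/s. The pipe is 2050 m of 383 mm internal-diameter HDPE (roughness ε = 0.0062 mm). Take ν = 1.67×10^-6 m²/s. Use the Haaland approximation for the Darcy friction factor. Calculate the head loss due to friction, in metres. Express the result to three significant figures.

V = 4Q/(πD²) = 4·0.0738/(π·0.383²) = 0.6406 m/s
Re = VD/ν = 0.6406·0.383/1.67×10^-6 = 1.47×10^5 → turbulent
ε/D = 0.0062/383 = 1.62×10^-5
Haaland: f = 0.01655
h_f = f(L/D)V²/(2g) = 0.01655·(2050/0.383)·0.6406²/(2·9.81) = 1.853 m

h_f ≈ 1.85 m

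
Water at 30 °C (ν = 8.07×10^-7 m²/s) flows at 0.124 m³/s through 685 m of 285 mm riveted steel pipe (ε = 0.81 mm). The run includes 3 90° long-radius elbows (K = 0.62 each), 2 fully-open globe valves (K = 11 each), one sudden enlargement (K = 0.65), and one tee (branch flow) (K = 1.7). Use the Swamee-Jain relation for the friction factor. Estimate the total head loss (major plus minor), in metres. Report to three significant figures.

V = 4Q/(πD²) = 1.944 m/s; V²/2g = 0.1926 m
Re = 6.86×10^5, ε/D = 0.00284 → f = 0.02607 (Swamee-Jain)
Major: h_f = f(L/D)·V²/2g = 0.02607·2404·0.1926 = 12.07 m
Minor: ΣK = 26.2; h_m = ΣK·V²/2g = 5.047 m
Total H_L = 12.07 + 5.047 = 17.11 m

H_L ≈ 17.1 m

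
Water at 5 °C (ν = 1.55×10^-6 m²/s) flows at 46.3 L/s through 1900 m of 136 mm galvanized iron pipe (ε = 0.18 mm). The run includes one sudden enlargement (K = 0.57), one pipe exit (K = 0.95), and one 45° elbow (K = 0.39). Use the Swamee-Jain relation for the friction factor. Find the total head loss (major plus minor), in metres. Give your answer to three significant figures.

H_L ≈ 161 m

V = 4Q/(πD²) = 3.187 m/s; V²/2g = 0.5178 m
Re = 2.80×10^5, ε/D = 0.00132 → f = 0.02205 (Swamee-Jain)
Major: h_f = f(L/D)·V²/2g = 0.02205·13971·0.5178 = 159.5 m
Minor: ΣK = 1.91; h_m = ΣK·V²/2g = 0.9889 m
Total H_L = 159.5 + 0.9889 = 160.5 m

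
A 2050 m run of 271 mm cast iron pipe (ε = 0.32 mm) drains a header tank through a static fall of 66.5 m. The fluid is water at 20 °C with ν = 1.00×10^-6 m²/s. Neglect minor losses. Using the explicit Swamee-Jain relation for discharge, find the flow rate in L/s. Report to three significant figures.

Q ≈ 166 L/s

Swamee-Jain (Type II): Q = -0.965·√(gD⁵h_f/L)·ln[ε/(3.7D) + √(3.17ν²L/(gD³h_f))]
√(gD⁵h_f/L) = √(9.81·0.271⁵·66.5/2050) = 0.02157
ε/(3.7D) = 3.19×10^-4; √(3.17ν²L/(gD³h_f)) = 2.24×10^-5
Q = -0.965·0.02157·ln(3.415×10^-4) = 0.1661 m³/s
Check: V = 2.88 m/s, Re = 7.81×10^5, f = 0.02090, h_f = 66.8 m ≈ 66.5 m ✓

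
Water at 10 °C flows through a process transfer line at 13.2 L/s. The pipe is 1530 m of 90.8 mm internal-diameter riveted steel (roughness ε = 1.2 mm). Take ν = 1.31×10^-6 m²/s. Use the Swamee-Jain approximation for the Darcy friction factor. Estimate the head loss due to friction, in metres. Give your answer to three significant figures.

h_f ≈ 151 m

V = 4Q/(πD²) = 4·0.0132/(π·0.0908²) = 2.039 m/s
Re = VD/ν = 2.039·0.0908/1.31×10^-6 = 1.41×10^5 → turbulent
ε/D = 1.2/90.8 = 0.0132
Swamee-Jain: f = 0.04229
h_f = f(L/D)V²/(2g) = 0.04229·(1530/0.0908)·2.039²/(2·9.81) = 150.9 m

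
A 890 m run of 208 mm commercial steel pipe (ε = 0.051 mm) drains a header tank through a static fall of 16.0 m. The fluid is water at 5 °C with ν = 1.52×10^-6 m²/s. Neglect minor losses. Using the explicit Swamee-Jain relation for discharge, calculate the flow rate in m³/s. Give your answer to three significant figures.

Swamee-Jain (Type II): Q = -0.965·√(gD⁵h_f/L)·ln[ε/(3.7D) + √(3.17ν²L/(gD³h_f))]
√(gD⁵h_f/L) = √(9.81·0.208⁵·16.0/890) = 0.008286
ε/(3.7D) = 6.63×10^-5; √(3.17ν²L/(gD³h_f)) = 6.79×10^-5
Q = -0.965·0.008286·ln(1.342×10^-4) = 0.07130 m³/s
Check: V = 2.10 m/s, Re = 2.87×10^5, f = 0.01674, h_f = 16.1 m ≈ 16.0 m ✓

Q ≈ 0.0713 m³/s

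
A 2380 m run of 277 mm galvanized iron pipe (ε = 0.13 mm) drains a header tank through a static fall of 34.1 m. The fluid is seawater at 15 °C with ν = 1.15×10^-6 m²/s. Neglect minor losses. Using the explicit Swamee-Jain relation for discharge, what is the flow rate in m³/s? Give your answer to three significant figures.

Swamee-Jain (Type II): Q = -0.965·√(gD⁵h_f/L)·ln[ε/(3.7D) + √(3.17ν²L/(gD³h_f))]
√(gD⁵h_f/L) = √(9.81·0.277⁵·34.1/2380) = 0.01514
ε/(3.7D) = 1.27×10^-4; √(3.17ν²L/(gD³h_f)) = 3.75×10^-5
Q = -0.965·0.01514·ln(1.643×10^-4) = 0.1273 m³/s
Check: V = 2.11 m/s, Re = 5.09×10^5, f = 0.01757, h_f = 34.3 m ≈ 34.1 m ✓

Q ≈ 0.127 m³/s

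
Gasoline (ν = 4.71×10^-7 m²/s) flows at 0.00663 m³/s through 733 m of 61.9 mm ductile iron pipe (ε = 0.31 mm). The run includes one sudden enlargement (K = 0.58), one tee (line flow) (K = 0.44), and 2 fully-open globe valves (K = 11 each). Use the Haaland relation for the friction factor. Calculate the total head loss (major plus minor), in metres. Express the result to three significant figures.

H_L ≈ 95.8 m

V = 4Q/(πD²) = 2.203 m/s; V²/2g = 0.2474 m
Re = 2.90×10^5, ε/D = 0.00501 → f = 0.03074 (Haaland)
Major: h_f = f(L/D)·V²/2g = 0.03074·11842·0.2474 = 90.06 m
Minor: ΣK = 23.0; h_m = ΣK·V²/2g = 5.695 m
Total H_L = 90.06 + 5.695 = 95.76 m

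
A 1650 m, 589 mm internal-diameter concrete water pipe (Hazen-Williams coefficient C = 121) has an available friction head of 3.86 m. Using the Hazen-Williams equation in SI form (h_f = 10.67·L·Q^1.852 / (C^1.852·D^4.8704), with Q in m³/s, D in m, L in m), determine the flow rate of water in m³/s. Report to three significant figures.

Q ≈ 0.318 m³/s

Rearranging: Q = [h_f·C^1.852·D^4.8704 / (10.67·L)]^(1/1.852)
Q = [3.86·121^1.852·0.589^4.8704 / (10.67·1650)]^0.540 = 0.3181 m³/s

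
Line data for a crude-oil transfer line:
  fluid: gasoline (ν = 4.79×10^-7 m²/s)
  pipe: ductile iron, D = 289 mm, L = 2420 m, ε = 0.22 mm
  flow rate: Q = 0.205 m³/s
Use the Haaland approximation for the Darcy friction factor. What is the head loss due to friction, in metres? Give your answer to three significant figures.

V = 4Q/(πD²) = 4·0.205/(π·0.289²) = 3.125 m/s
Re = VD/ν = 3.125·0.289/4.79×10^-7 = 1.89×10^6 → turbulent
ε/D = 0.22/289 = 7.61×10^-4
Haaland: f = 0.01860
h_f = f(L/D)V²/(2g) = 0.01860·(2420/0.289)·3.125²/(2·9.81) = 77.55 m

h_f ≈ 77.6 m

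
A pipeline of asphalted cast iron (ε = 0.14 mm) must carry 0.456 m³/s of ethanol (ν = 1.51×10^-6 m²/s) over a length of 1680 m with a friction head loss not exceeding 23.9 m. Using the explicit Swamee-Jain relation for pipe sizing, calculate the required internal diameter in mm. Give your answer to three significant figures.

D ≈ 461 mm

Swamee-Jain (Type III): D = 0.66·[ε^1.25·(LQ²/(gh_f))^4.75 + ν·Q^9.4·(L/(gh_f))^5.2]^0.04
LQ²/(gh_f) = 1.490; L/(gh_f) = 7.165
Term 1 = ε^1.25·(…)^4.75 = 1.01×10^-4; Term 2 = ν·Q^9.4·(…)^5.2 = 2.63×10^-5
D = 0.66·(1.01×10^-4 + 2.63×10^-5)^0.04 = 0.4611 m = 461 mm
Check: V = 2.73 m/s, Re = 8.34×10^5, f = 0.01592, h_f = 22.1 m ≈ 23.9 m ✓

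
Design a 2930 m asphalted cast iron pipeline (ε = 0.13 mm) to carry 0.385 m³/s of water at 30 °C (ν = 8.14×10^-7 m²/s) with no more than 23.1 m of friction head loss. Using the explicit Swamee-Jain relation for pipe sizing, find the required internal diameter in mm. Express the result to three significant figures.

Swamee-Jain (Type III): D = 0.66·[ε^1.25·(LQ²/(gh_f))^4.75 + ν·Q^9.4·(L/(gh_f))^5.2]^0.04
LQ²/(gh_f) = 1.916; L/(gh_f) = 12.93
Term 1 = ε^1.25·(…)^4.75 = 3.05×10^-4; Term 2 = ν·Q^9.4·(…)^5.2 = 6.23×10^-5
D = 0.66·(3.05×10^-4 + 6.23×10^-5)^0.04 = 0.4810 m = 481 mm
Check: V = 2.12 m/s, Re = 1.25×10^6, f = 0.01534, h_f = 21.4 m ≈ 23.1 m ✓

D ≈ 481 mm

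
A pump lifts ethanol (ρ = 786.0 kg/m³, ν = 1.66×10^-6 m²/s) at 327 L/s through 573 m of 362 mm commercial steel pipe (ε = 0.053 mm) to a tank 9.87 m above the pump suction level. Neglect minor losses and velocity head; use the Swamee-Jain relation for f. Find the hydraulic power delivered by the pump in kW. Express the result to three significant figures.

V = 4Q/(πD²) = 3.177 m/s; Re = 6.93×10^5; ε/D = 1.46×10^-4; f = 0.01454
h_f = f(L/D)V²/2g = 11.84 m
Total head H = z + h_f = 9.87 + 11.84 = 21.71 m
P_hyd = ρgQH = 786.0·9.81·0.327·21.71 = 54.74 kW

P_hyd ≈ 54.7 kW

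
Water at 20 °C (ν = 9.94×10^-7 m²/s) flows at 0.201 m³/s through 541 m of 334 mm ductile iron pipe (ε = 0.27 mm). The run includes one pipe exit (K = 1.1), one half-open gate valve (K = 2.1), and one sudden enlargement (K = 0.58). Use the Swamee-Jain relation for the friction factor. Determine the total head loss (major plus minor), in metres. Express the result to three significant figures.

H_L ≈ 9.36 m

V = 4Q/(πD²) = 2.294 m/s; V²/2g = 0.2682 m
Re = 7.71×10^5, ε/D = 8.08×10^-4 → f = 0.01922 (Swamee-Jain)
Major: h_f = f(L/D)·V²/2g = 0.01922·1620·0.2682 = 8.350 m
Minor: ΣK = 3.78; h_m = ΣK·V²/2g = 1.014 m
Total H_L = 8.350 + 1.014 = 9.364 m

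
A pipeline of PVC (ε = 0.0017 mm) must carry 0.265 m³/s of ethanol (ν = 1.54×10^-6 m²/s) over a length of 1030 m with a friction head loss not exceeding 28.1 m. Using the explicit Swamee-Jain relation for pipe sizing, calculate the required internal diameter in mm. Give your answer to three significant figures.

Swamee-Jain (Type III): D = 0.66·[ε^1.25·(LQ²/(gh_f))^4.75 + ν·Q^9.4·(L/(gh_f))^5.2]^0.04
LQ²/(gh_f) = 0.2624; L/(gh_f) = 3.736
Term 1 = ε^1.25·(…)^4.75 = 1.07×10^-10; Term 2 = ν·Q^9.4·(…)^5.2 = 5.53×10^-9
D = 0.66·(1.07×10^-10 + 5.53×10^-9)^0.04 = 0.3087 m = 309 mm
Check: V = 3.54 m/s, Re = 7.10×10^5, f = 0.01242, h_f = 26.5 m ≈ 28.1 m ✓

D ≈ 309 mm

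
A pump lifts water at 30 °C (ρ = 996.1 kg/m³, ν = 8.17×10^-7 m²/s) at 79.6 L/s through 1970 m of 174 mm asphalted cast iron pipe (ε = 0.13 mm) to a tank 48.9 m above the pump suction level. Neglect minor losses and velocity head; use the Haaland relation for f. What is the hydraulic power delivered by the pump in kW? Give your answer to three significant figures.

V = 4Q/(πD²) = 3.348 m/s; Re = 7.13×10^5; ε/D = 7.47×10^-4; f = 0.01881
h_f = f(L/D)V²/2g = 121.6 m
Total head H = z + h_f = 48.9 + 121.6 = 170.5 m
P_hyd = ρgQH = 996.1·9.81·0.0796·170.5 = 132.6 kW

P_hyd ≈ 133 kW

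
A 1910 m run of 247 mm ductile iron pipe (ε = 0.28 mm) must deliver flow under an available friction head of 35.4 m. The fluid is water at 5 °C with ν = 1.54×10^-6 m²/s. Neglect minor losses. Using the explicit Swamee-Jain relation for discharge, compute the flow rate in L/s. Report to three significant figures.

Q ≈ 99.0 L/s

Swamee-Jain (Type II): Q = -0.965·√(gD⁵h_f/L)·ln[ε/(3.7D) + √(3.17ν²L/(gD³h_f))]
√(gD⁵h_f/L) = √(9.81·0.247⁵·35.4/1910) = 0.01293
ε/(3.7D) = 3.06×10^-4; √(3.17ν²L/(gD³h_f)) = 5.24×10^-5
Q = -0.965·0.01293·ln(3.588×10^-4) = 0.09897 m³/s
Check: V = 2.07 m/s, Re = 3.31×10^5, f = 0.02120, h_f = 35.6 m ≈ 35.4 m ✓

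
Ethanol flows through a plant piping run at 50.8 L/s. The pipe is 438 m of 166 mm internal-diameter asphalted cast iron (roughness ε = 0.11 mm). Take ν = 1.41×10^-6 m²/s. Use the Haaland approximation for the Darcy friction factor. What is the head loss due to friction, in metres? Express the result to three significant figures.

h_f ≈ 14.1 m

V = 4Q/(πD²) = 4·0.0508/(π·0.166²) = 2.347 m/s
Re = VD/ν = 2.347·0.166/1.41×10^-6 = 2.76×10^5 → turbulent
ε/D = 0.11/166 = 6.63×10^-4
Haaland: f = 0.01905
h_f = f(L/D)V²/(2g) = 0.01905·(438/0.166)·2.347²/(2·9.81) = 14.11 m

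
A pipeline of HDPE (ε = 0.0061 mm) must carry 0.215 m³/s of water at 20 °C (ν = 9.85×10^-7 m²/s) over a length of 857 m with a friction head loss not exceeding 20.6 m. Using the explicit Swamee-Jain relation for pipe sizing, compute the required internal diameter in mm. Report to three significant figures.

Swamee-Jain (Type III): D = 0.66·[ε^1.25·(LQ²/(gh_f))^4.75 + ν·Q^9.4·(L/(gh_f))^5.2]^0.04
LQ²/(gh_f) = 0.1960; L/(gh_f) = 4.241
Term 1 = ε^1.25·(…)^4.75 = 1.32×10^-10; Term 2 = ν·Q^9.4·(…)^5.2 = 9.57×10^-10
D = 0.66·(1.32×10^-10 + 9.57×10^-10)^0.04 = 0.2891 m = 289 mm
Check: V = 3.28 m/s, Re = 9.61×10^5, f = 0.01217, h_f = 19.7 m ≈ 20.6 m ✓

D ≈ 289 mm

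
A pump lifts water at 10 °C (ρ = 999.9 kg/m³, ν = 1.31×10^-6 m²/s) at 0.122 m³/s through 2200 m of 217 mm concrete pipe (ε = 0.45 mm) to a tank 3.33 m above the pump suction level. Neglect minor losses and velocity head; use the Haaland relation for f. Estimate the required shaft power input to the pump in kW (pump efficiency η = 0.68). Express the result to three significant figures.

P_shaft ≈ 243 kW

V = 4Q/(πD²) = 3.299 m/s; Re = 5.46×10^5; ε/D = 0.00207; f = 0.02398
h_f = f(L/D)V²/2g = 134.9 m
Total head H = z + h_f = 3.33 + 134.9 = 138.2 m
P_hyd = ρgQH = 999.9·9.81·0.122·138.2 = 165.4 kW
P_shaft = P_hyd/η = 165.4/0.68 = 243.2 kW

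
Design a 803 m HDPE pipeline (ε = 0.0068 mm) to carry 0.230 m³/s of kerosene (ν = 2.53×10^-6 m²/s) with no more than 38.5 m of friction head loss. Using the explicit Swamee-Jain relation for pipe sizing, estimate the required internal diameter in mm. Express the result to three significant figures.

Swamee-Jain (Type III): D = 0.66·[ε^1.25·(LQ²/(gh_f))^4.75 + ν·Q^9.4·(L/(gh_f))^5.2]^0.04
LQ²/(gh_f) = 0.1125; L/(gh_f) = 2.126
Term 1 = ε^1.25·(…)^4.75 = 1.08×10^-11; Term 2 = ν·Q^9.4·(…)^5.2 = 1.28×10^-10
D = 0.66·(1.08×10^-11 + 1.28×10^-10)^0.04 = 0.2662 m = 266 mm
Check: V = 4.13 m/s, Re = 4.35×10^5, f = 0.01379, h_f = 36.2 m ≈ 38.5 m ✓

D ≈ 266 mm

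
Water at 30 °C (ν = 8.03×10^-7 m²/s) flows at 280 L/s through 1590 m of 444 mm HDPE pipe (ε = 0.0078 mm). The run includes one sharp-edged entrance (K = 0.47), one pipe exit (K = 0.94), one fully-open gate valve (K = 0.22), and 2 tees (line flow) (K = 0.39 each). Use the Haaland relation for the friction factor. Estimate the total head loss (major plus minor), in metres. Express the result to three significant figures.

V = 4Q/(πD²) = 1.808 m/s; V²/2g = 0.1667 m
Re = 1.00×10^6, ε/D = 1.76×10^-5 → f = 0.01191 (Haaland)
Major: h_f = f(L/D)·V²/2g = 0.01191·3581·0.1667 = 7.112 m
Minor: ΣK = 2.41; h_m = ΣK·V²/2g = 0.4017 m
Total H_L = 7.112 + 0.4017 = 7.514 m

H_L ≈ 7.51 m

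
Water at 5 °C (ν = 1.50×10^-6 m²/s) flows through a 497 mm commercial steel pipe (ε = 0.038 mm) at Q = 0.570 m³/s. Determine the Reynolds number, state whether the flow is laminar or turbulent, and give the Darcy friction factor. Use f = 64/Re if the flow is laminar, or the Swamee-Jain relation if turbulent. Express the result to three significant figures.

V = 4Q/(πD²) = 2.938 m/s
Re = VD/ν = 2.938·0.497/1.50×10^-6 = 9.74×10^5
Re > 4000 → turbulent; ε/D = 7.65×10^-5
Swamee-Jain: f = 0.01318

Re ≈ 9.74×10^5; turbulent; f ≈ 0.0132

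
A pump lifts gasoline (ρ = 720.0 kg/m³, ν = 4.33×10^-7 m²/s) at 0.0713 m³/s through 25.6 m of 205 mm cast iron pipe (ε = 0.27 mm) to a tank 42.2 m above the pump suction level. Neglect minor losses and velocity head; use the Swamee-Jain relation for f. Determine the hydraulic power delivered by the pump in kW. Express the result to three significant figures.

P_hyd ≈ 21.6 kW

V = 4Q/(πD²) = 2.160 m/s; Re = 1.02×10^6; ε/D = 0.00132; f = 0.02135
h_f = f(L/D)V²/2g = 0.6341 m
Total head H = z + h_f = 42.2 + 0.6341 = 42.83 m
P_hyd = ρgQH = 720.0·9.81·0.0713·42.83 = 21.57 kW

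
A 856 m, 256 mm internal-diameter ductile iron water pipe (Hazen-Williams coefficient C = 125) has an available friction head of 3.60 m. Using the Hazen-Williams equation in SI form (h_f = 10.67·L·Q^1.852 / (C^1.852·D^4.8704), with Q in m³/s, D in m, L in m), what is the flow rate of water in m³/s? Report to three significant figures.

Q ≈ 0.0504 m³/s

Rearranging: Q = [h_f·C^1.852·D^4.8704 / (10.67·L)]^(1/1.852)
Q = [3.60·125^1.852·0.256^4.8704 / (10.67·856)]^0.540 = 0.05041 m³/s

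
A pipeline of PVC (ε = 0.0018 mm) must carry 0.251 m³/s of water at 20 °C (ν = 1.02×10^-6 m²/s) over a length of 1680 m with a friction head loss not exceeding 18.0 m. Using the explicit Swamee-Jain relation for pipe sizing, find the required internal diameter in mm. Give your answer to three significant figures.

Swamee-Jain (Type III): D = 0.66·[ε^1.25·(LQ²/(gh_f))^4.75 + ν·Q^9.4·(L/(gh_f))^5.2]^0.04
LQ²/(gh_f) = 0.5994; L/(gh_f) = 9.514
Term 1 = ε^1.25·(…)^4.75 = 5.80×10^-9; Term 2 = ν·Q^9.4·(…)^5.2 = 2.84×10^-7
D = 0.66·(5.80×10^-9 + 2.84×10^-7)^0.04 = 0.3614 m = 361 mm
Check: V = 2.45 m/s, Re = 8.67×10^5, f = 0.01201, h_f = 17.0 m ≈ 18.0 m ✓

D ≈ 361 mm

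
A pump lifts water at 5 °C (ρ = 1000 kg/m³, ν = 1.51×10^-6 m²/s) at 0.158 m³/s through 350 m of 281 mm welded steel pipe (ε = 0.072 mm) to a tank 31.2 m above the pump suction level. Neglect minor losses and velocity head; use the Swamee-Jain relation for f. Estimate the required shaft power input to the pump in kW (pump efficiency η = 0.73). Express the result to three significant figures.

V = 4Q/(πD²) = 2.548 m/s; Re = 4.74×10^5; ε/D = 2.56×10^-4; f = 0.01608
h_f = f(L/D)V²/2g = 6.626 m
Total head H = z + h_f = 31.2 + 6.626 = 37.83 m
P_hyd = ρgQH = 1000·9.81·0.158·37.83 = 58.63 kW
P_shaft = P_hyd/η = 58.63/0.73 = 80.31 kW

P_shaft ≈ 80.3 kW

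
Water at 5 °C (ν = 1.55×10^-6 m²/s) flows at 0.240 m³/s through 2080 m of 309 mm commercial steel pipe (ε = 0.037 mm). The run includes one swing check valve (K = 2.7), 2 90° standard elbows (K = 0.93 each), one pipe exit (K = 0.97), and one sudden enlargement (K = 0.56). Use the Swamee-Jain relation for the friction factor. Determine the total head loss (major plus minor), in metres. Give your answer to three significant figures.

H_L ≈ 53.5 m

V = 4Q/(πD²) = 3.200 m/s; V²/2g = 0.5220 m
Re = 6.38×10^5, ε/D = 1.20×10^-4 → f = 0.01433 (Swamee-Jain)
Major: h_f = f(L/D)·V²/2g = 0.01433·6731·0.5220 = 50.37 m
Minor: ΣK = 6.09; h_m = ΣK·V²/2g = 3.179 m
Total H_L = 50.37 + 3.179 = 53.54 m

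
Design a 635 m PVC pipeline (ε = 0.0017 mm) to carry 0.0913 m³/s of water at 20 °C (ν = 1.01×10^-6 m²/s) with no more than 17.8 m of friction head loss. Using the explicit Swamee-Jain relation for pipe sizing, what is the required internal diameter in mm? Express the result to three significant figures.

Swamee-Jain (Type III): D = 0.66·[ε^1.25·(LQ²/(gh_f))^4.75 + ν·Q^9.4·(L/(gh_f))^5.2]^0.04
LQ²/(gh_f) = 0.03031; L/(gh_f) = 3.637
Term 1 = ε^1.25·(…)^4.75 = 3.77×10^-15; Term 2 = ν·Q^9.4·(…)^5.2 = 1.41×10^-13
D = 0.66·(3.77×10^-15 + 1.41×10^-13)^0.04 = 0.2023 m = 202 mm
Check: V = 2.84 m/s, Re = 5.69×10^5, f = 0.01294, h_f = 16.7 m ≈ 17.8 m ✓

D ≈ 202 mm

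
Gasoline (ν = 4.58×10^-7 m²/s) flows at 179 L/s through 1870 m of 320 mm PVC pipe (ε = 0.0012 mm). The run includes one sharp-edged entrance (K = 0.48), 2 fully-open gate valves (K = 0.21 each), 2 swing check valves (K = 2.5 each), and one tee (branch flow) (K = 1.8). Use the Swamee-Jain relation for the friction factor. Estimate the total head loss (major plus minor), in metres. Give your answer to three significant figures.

H_L ≈ 18.0 m

V = 4Q/(πD²) = 2.226 m/s; V²/2g = 0.2525 m
Re = 1.56×10^6, ε/D = 3.75×10^-6 → f = 0.01091 (Swamee-Jain)
Major: h_f = f(L/D)·V²/2g = 0.01091·5844·0.2525 = 16.10 m
Minor: ΣK = 7.70; h_m = ΣK·V²/2g = 1.944 m
Total H_L = 16.10 + 1.944 = 18.05 m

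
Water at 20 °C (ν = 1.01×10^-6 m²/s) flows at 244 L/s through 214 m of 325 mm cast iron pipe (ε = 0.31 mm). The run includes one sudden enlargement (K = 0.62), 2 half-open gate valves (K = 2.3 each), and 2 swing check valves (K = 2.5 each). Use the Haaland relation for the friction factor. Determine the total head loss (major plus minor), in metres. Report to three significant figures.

H_L ≈ 10.2 m

V = 4Q/(πD²) = 2.941 m/s; V²/2g = 0.4409 m
Re = 9.46×10^5, ε/D = 9.54×10^-4 → f = 0.01974 (Haaland)
Major: h_f = f(L/D)·V²/2g = 0.01974·658.5·0.4409 = 5.732 m
Minor: ΣK = 10.2; h_m = ΣK·V²/2g = 4.506 m
Total H_L = 5.732 + 4.506 = 10.24 m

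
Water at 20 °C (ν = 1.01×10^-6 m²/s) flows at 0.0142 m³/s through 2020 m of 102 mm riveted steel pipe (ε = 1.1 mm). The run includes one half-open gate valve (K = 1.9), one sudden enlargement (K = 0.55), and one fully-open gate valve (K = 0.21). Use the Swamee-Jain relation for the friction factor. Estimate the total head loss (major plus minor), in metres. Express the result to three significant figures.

V = 4Q/(πD²) = 1.738 m/s; V²/2g = 0.1539 m
Re = 1.75×10^5, ε/D = 0.0108 → f = 0.03939 (Swamee-Jain)
Major: h_f = f(L/D)·V²/2g = 0.03939·19804·0.1539 = 120.1 m
Minor: ΣK = 2.66; h_m = ΣK·V²/2g = 0.4094 m
Total H_L = 120.1 + 0.4094 = 120.5 m

H_L ≈ 120 m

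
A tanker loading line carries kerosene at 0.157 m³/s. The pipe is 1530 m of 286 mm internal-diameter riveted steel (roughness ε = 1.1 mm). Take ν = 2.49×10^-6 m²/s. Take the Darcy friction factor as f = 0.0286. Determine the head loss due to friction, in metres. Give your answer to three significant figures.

V = 4Q/(πD²) = 4·0.157/(π·0.286²) = 2.444 m/s
h_f = f(L/D)V²/(2g) = 0.02860·(1530/0.286)·2.444²/(2·9.81) = 46.57 m

h_f ≈ 46.6 m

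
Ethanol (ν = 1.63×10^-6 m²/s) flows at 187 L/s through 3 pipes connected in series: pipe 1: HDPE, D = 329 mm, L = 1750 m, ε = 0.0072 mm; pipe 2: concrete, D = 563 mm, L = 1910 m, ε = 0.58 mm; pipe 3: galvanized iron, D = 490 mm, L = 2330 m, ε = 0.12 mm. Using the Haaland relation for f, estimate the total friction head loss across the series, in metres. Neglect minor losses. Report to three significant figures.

Pipe 1: V = 2.200 m/s, Re = 4.44×10^5, ε/D = 2.19×10^-5, f = 0.01358, h_1 = f(L/D)V²/2g = 17.82 m
Pipe 2: V = 0.7512 m/s, Re = 2.59×10^5, ε/D = 0.00103, f = 0.02077, h_2 = f(L/D)V²/2g = 2.027 m
Pipe 3: V = 0.9917 m/s, Re = 2.98×10^5, ε/D = 2.45×10^-4, f = 0.01641, h_3 = f(L/D)V²/2g = 3.912 m
Series → Q common, losses add: H = Σh = 23.76 m

H ≈ 23.8 m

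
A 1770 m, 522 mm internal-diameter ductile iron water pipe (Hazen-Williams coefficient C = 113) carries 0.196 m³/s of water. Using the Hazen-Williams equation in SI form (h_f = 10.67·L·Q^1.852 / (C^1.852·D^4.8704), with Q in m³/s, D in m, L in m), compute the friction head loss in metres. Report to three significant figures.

h_f = 10.67·1770·0.196^1.852 / (113^1.852·0.522^4.8704) = 3.453 m

h_f ≈ 3.45 m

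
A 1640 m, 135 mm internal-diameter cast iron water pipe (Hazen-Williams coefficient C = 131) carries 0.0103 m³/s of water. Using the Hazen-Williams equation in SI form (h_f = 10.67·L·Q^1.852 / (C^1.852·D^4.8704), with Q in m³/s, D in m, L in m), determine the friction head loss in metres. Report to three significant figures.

h_f = 10.67·1640·0.0103^1.852 / (131^1.852·0.135^4.8704) = 7.537 m

h_f ≈ 7.54 m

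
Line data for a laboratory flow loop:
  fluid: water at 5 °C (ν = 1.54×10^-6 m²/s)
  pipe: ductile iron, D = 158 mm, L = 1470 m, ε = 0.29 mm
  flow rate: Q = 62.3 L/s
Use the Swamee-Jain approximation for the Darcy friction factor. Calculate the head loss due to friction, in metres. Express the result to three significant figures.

V = 4Q/(πD²) = 4·0.0623/(π·0.158²) = 3.177 m/s
Re = VD/ν = 3.177·0.158/1.54×10^-6 = 3.26×10^5 → turbulent
ε/D = 0.29/158 = 0.00184
Swamee-Jain: f = 0.02363
h_f = f(L/D)V²/(2g) = 0.02363·(1470/0.158)·3.177²/(2·9.81) = 113.1 m

h_f ≈ 113 m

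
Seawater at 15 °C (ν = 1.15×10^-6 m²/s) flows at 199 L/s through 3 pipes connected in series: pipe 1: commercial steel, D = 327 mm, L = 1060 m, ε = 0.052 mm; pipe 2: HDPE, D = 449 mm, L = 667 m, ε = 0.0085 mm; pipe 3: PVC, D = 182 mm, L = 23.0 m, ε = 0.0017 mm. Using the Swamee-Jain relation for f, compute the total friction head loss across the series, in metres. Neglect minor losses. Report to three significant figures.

H ≈ 19.6 m

Pipe 1: V = 2.370 m/s, Re = 6.74×10^5, ε/D = 1.59×10^-4, f = 0.01472, h_1 = f(L/D)V²/2g = 13.65 m
Pipe 2: V = 1.257 m/s, Re = 4.91×10^5, ε/D = 1.89×10^-5, f = 0.01343, h_2 = f(L/D)V²/2g = 1.606 m
Pipe 3: V = 7.649 m/s, Re = 1.21×10^6, ε/D = 9.34×10^-6, f = 0.01150, h_3 = f(L/D)V²/2g = 4.335 m
Series → Q common, losses add: H = Σh = 19.59 m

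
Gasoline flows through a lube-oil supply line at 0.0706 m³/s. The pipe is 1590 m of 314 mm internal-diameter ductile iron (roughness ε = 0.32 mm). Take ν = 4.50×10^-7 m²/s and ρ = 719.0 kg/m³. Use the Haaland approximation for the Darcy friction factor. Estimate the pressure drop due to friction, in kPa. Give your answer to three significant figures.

Δp ≈ 30.5 kPa

V = 4Q/(πD²) = 4·0.0706/(π·0.314²) = 0.9117 m/s
Re = VD/ν = 0.9117·0.314/4.50×10^-7 = 6.36×10^5 → turbulent
ε/D = 0.32/314 = 0.00102
Haaland: f = 0.02017
h_f = f(L/D)V²/(2g) = 0.02017·(1590/0.314)·0.9117²/(2·9.81) = 4.328 m
Δp = ρg·h_f = 719.0·9.81·4.328 = 30.53 kPa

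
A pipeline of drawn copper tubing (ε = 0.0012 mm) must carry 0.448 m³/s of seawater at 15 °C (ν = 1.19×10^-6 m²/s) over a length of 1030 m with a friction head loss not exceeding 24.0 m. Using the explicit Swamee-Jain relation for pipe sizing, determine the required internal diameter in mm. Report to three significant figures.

D ≈ 385 mm

Swamee-Jain (Type III): D = 0.66·[ε^1.25·(LQ²/(gh_f))^4.75 + ν·Q^9.4·(L/(gh_f))^5.2]^0.04
LQ²/(gh_f) = 0.8780; L/(gh_f) = 4.375
Term 1 = ε^1.25·(…)^4.75 = 2.14×10^-8; Term 2 = ν·Q^9.4·(…)^5.2 = 1.35×10^-6
D = 0.66·(2.14×10^-8 + 1.35×10^-6)^0.04 = 0.3846 m = 385 mm
Check: V = 3.86 m/s, Re = 1.25×10^6, f = 0.01128, h_f = 22.9 m ≈ 24.0 m ✓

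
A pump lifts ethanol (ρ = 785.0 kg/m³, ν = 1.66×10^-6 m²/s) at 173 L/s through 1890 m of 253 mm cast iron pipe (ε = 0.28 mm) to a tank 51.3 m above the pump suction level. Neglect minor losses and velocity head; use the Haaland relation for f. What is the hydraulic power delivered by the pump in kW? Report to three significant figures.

P_hyd ≈ 192 kW

V = 4Q/(πD²) = 3.441 m/s; Re = 5.24×10^5; ε/D = 0.00111; f = 0.02063
h_f = f(L/D)V²/2g = 93.04 m
Total head H = z + h_f = 51.3 + 93.04 = 144.3 m
P_hyd = ρgQH = 785.0·9.81·0.173·144.3 = 192.3 kW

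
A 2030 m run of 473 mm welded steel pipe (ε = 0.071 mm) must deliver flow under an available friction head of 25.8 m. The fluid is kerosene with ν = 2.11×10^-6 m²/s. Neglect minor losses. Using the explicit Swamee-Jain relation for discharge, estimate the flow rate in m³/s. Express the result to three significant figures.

Swamee-Jain (Type II): Q = -0.965·√(gD⁵h_f/L)·ln[ε/(3.7D) + √(3.17ν²L/(gD³h_f))]
√(gD⁵h_f/L) = √(9.81·0.473⁵·25.8/2030) = 0.05433
ε/(3.7D) = 4.06×10^-5; √(3.17ν²L/(gD³h_f)) = 3.27×10^-5
Q = -0.965·0.05433·ln(7.327×10^-5) = 0.4992 m³/s
Check: V = 2.84 m/s, Re = 6.37×10^5, f = 0.01469, h_f = 25.9 m ≈ 25.8 m ✓

Q ≈ 0.499 m³/s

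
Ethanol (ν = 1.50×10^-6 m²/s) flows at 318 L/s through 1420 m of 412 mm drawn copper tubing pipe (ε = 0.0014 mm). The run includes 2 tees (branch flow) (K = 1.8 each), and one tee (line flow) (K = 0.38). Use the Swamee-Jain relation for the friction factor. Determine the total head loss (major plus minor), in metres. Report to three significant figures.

H_L ≈ 13.7 m

V = 4Q/(πD²) = 2.385 m/s; V²/2g = 0.2900 m
Re = 6.55×10^5, ε/D = 3.40×10^-6 → f = 0.01255 (Swamee-Jain)
Major: h_f = f(L/D)·V²/2g = 0.01255·3447·0.2900 = 12.54 m
Minor: ΣK = 3.98; h_m = ΣK·V²/2g = 1.154 m
Total H_L = 12.54 + 1.154 = 13.69 m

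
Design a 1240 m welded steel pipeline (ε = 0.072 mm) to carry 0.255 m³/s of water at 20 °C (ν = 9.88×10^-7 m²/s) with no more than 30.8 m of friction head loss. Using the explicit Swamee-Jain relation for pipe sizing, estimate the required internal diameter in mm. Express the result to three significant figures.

Swamee-Jain (Type III): D = 0.66·[ε^1.25·(LQ²/(gh_f))^4.75 + ν·Q^9.4·(L/(gh_f))^5.2]^0.04
LQ²/(gh_f) = 0.2669; L/(gh_f) = 4.104
Term 1 = ε^1.25·(…)^4.75 = 1.25×10^-8; Term 2 = ν·Q^9.4·(…)^5.2 = 4.03×10^-9
D = 0.66·(1.25×10^-8 + 4.03×10^-9)^0.04 = 0.3223 m = 322 mm
Check: V = 3.13 m/s, Re = 1.02×10^6, f = 0.01501, h_f = 28.7 m ≈ 30.8 m ✓

D ≈ 322 mm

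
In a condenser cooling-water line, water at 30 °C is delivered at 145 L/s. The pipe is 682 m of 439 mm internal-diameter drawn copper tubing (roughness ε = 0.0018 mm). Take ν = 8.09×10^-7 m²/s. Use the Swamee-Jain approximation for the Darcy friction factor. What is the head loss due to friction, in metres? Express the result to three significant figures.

V = 4Q/(πD²) = 4·0.145/(π·0.439²) = 0.9580 m/s
Re = VD/ν = 0.9580·0.439/8.09×10^-7 = 5.20×10^5 → turbulent
ε/D = 0.0018/439 = 4.10×10^-6
Swamee-Jain: f = 0.01307
h_f = f(L/D)V²/(2g) = 0.01307·(682/0.439)·0.9580²/(2·9.81) = 0.9496 m

h_f ≈ 0.950 m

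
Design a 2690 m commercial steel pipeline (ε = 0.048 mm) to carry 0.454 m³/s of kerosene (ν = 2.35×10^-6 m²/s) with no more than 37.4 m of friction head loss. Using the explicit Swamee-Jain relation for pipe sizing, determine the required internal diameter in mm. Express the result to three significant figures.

Swamee-Jain (Type III): D = 0.66·[ε^1.25·(LQ²/(gh_f))^4.75 + ν·Q^9.4·(L/(gh_f))^5.2]^0.04
LQ²/(gh_f) = 1.511; L/(gh_f) = 7.332
Term 1 = ε^1.25·(…)^4.75 = 2.84×10^-5; Term 2 = ν·Q^9.4·(…)^5.2 = 4.43×10^-5
D = 0.66·(2.84×10^-5 + 4.43×10^-5)^0.04 = 0.4508 m = 451 mm
Check: V = 2.84 m/s, Re = 5.46×10^5, f = 0.01440, h_f = 35.4 m ≈ 37.4 m ✓

D ≈ 451 mm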